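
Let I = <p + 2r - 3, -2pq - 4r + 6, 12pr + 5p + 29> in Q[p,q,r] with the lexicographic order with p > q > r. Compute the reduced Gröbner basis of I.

f_1 = p + 2r - 3, LT = p.
f_2 = -2pq - 4r + 6, LT = pq.
f_3 = 12pr + 5p + 29, LT = pr.

S(f_1,f_2): lcm = pq. S = 2qr - 3q - 2r + 3.
  reduce S modulo (f_1, f_2, f_3):
  remainder 2qr - 3q - 2r + 3 ≠ 0; add g_4 = 2qr - 3q - 2r + 3 to the basis.

S(f_1,f_3): lcm = pr. S = -\tfrac{5}{12}p + 2r^{2} - 3r - \tfrac{29}{12}.
  reduce S modulo (f_1, f_2, f_3, g_4):
  remainder 2r^{2} - \tfrac{13}{6}r - \tfrac{11}{3} ≠ 0; add g_5 = 2r^{2} - \tfrac{13}{6}r - \tfrac{11}{3} to the basis.

S(f_2,f_3): lcm = pqr. S = -\tfrac{5}{12}pq - \tfrac{29}{12}q + 2r^{2} - 3r.
  reduce S modulo (f_1, f_2, f_3, g_4, g_5):
  remainder -\tfrac{29}{12}q + \tfrac{29}{12} ≠ 0; add g_6 = -\tfrac{29}{12}q + \tfrac{29}{12} to the basis.

The other S-polynomials (S(f_1,g_4), S(f_2,g_4), S(f_3,g_4), S(f_1,g_5), S(f_2,g_5), S(f_3,g_5), S(g_4,g_5), S(f_1,g_6), S(f_2,g_6), S(f_3,g_6), S(g_4,g_6), S(g_5,g_6)) all reduce to 0 modulo the current basis, so we have a Gröbner basis.
Inter-reduce: drop elements whose leading term is divisible by another's, tail-reduce, and make monic.

G = {p + 2r - 3, q - 1, r^{2} - \tfrac{13}{12}r - \tfrac{11}{6}}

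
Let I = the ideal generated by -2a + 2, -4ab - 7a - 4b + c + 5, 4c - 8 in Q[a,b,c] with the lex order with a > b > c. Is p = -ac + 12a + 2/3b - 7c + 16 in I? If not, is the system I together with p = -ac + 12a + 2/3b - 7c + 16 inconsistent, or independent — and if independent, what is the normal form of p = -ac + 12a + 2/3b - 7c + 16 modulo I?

Adjoining -ac + 12a + 2/3b - 7c + 16 makes the ideal the whole ring: the system is inconsistent.

First compute the reduced Gröbner basis of I by Buchberger's algorithm.
f_1 = -2a + 2, LT = a.
f_2 = -4ab - 7a - 4b + c + 5, LT = ab.
f_3 = 4c - 8, LT = c.

S(f_1,f_2): lcm = ab. S = -7/4a - 2b + 1/4c + 5/4.
  reduce S modulo (f_1, f_2, f_3):
  remainder -2b ≠ 0; add h_4 = -2b to the basis.

The other S-polynomials (S(f_1,f_3), S(f_2,f_3), S(f_1,h_4), S(f_2,h_4), S(f_3,h_4)) all reduce to 0 modulo the current basis, so we have a Gröbner basis.
Inter-reduce: drop elements whose leading term is divisible by another's, tail-reduce, and make monic.
Reduced Gröbner basis: {a - 1, b, c - 2}.
Label its elements g_1 = a - 1, g_2 = b, g_3 = c - 2.

Reduce p = -ac + 12a + 2/3b - 7c + 16 modulo G:
  leading term ac: subtract (-c)·g_1 from -ac + 12a + 2/3b - 7c + 16 → 12a + 2/3b - 8c + 16
  leading term a: subtract (12)·g_1 from 12a + 2/3b - 8c + 16 → 2/3b - 8c + 28
  leading term b: subtract (2/3)·g_2 from 2/3b - 8c + 28 → -8c + 28
  leading term c: subtract (-8)·g_3 from -8c + 28 → 12
  leading term 1: no divisor's leading term divides it; move 12 to the remainder.
  normal form = 12.
The normal form is nonzero, so p ∉ I. Since p minus its normal form lies in I, I + (p) = I + (r) where r = 12; decide whether this ideal is the whole ring.
Here r = 12 is a nonzero constant, hence a unit: 1 ∈ I + (p), the Gröbner basis of I + (p) is {1}, and the enlarged system has no common solution — adjoining p is inconsistent.

The remainder on division by a Gröbner basis is unique — it is the normal form.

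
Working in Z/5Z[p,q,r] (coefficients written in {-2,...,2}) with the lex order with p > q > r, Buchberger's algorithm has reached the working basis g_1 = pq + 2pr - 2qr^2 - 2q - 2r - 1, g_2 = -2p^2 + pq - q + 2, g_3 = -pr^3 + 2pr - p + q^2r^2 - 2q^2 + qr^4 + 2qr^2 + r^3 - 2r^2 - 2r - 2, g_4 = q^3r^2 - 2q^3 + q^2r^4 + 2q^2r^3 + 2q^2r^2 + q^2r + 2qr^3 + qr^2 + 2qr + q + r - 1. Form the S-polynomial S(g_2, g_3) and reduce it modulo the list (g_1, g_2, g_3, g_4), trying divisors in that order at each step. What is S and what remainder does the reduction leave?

S(g_2, g_3) = 2p^2r - p^2 + pq^2r^2 - 2pq^2 + pqr^4 + 2pqr^3 + 2pqr^2 + pr^3 - 2pr^2 - 2pr - 2p - 2qr^3 - r^3; remainder on division = 0.

lcm(LM(g_2), LM(g_3)) = p^2r^3.
S = (lcm/LT(g_2))·g_2 − (lcm/LT(g_3))·g_3 = 2p^2r - p^2 + pq^2r^2 - 2pq^2 + pqr^4 + 2pqr^3 + 2pqr^2 + pr^3 - 2pr^2 - 2pr - 2p - 2qr^3 - r^3.
Reduce S modulo (g_1, g_2, g_3, g_4) in that order:
  leading term p^2r: subtract (-r)·g_2 from 2p^2r - p^2 + pq^2r^2 - 2pq^2 + pqr^4 + 2pqr^3 + 2pqr^2 + pr^3 - 2pr^2 - 2pr - 2p - 2qr^3 - r^3 → -p^2 + pq^2r^2 - 2pq^2 + pqr^4 + 2pqr^3 + 2pqr^2 + pqr + pr^3 - 2pr^2 - 2pr - 2p - 2qr^3 - qr - r^3 + 2r
  leading term p^2: subtract (-2)·g_2 from -p^2 + pq^2r^2 - 2pq^2 + pqr^4 + 2pqr^3 + 2pqr^2 + pqr + pr^3 - 2pr^2 - 2pr - 2p - 2qr^3 - qr - r^3 + 2r → pq^2r^2 - 2pq^2 + pqr^4 + 2pqr^3 + 2pqr^2 + pqr + 2pq + pr^3 - 2pr^2 - 2pr - 2p - 2qr^3 - qr - 2q - r^3 + 2r - 1
  leading term pq^2r^2: subtract (qr^2)·g_1 from pq^2r^2 - 2pq^2 + pqr^4 + 2pqr^3 + 2pqr^2 + pqr + 2pq + pr^3 - 2pr^2 - 2pr - 2p - 2qr^3 - qr - 2q - r^3 + 2r - 1 → -2pq^2 + pqr^4 + 2pqr^2 + pqr + 2pq + pr^3 - 2pr^2 - 2pr - 2p + 2q^2r^4 + 2q^2r^2 + qr^2 - qr - 2q - r^3 + 2r - 1
  leading term pq^2: subtract (-2q)·g_1 from -2pq^2 + pqr^4 + 2pqr^2 + pqr + 2pq + pr^3 - 2pr^2 - 2pr - 2p + 2q^2r^4 + 2q^2r^2 + qr^2 - qr - 2q - r^3 + 2r - 1 → pqr^4 + 2pqr^2 + 2pq + pr^3 - 2pr^2 - 2pr - 2p + 2q^2r^4 - 2q^2r^2 + q^2 + qr^2 + q - r^3 + 2r - 1
  leading term pqr^4: subtract (r^4)·g_1 from pqr^4 + 2pqr^2 + 2pq + pr^3 - 2pr^2 - 2pr - 2p + 2q^2r^4 - 2q^2r^2 + q^2 + qr^2 + q - r^3 + 2r - 1 → 2pqr^2 + 2pq - 2pr^5 + pr^3 - 2pr^2 - 2pr - 2p + 2q^2r^4 - 2q^2r^2 + q^2 + 2qr^6 + 2qr^4 + qr^2 + q + 2r^5 + r^4 - r^3 + 2r - 1
  leading term pqr^2: subtract (2r^2)·g_1 from 2pqr^2 + 2pq - 2pr^5 + pr^3 - 2pr^2 - 2pr - 2p + 2q^2r^4 - 2q^2r^2 + q^2 + 2qr^6 + 2qr^4 + qr^2 + q + 2r^5 + r^4 - r^3 + 2r - 1 → 2pq - 2pr^5 + 2pr^3 - 2pr^2 - 2pr - 2p + 2q^2r^4 - 2q^2r^2 + q^2 + 2qr^6 + qr^4 + q + 2r^5 + r^4 - 2r^3 + 2r^2 + 2r - 1
  leading term pq: subtract (2)·g_1 from 2pq - 2pr^5 + 2pr^3 - 2pr^2 - 2pr - 2p + 2q^2r^4 - 2q^2r^2 + q^2 + 2qr^6 + qr^4 + q + 2r^5 + r^4 - 2r^3 + 2r^2 + 2r - 1 → -2pr^5 + 2pr^3 - 2pr^2 - pr - 2p + 2q^2r^4 - 2q^2r^2 + q^2 + 2qr^6 + qr^4 - qr^2 + 2r^5 + r^4 - 2r^3 + 2r^2 + r + 1
  leading term pr^5: subtract (2r^2)·g_3 from -2pr^5 + 2pr^3 - 2pr^2 - pr - 2p + 2q^2r^4 - 2q^2r^2 + q^2 + 2qr^6 + qr^4 - qr^2 + 2r^5 + r^4 - 2r^3 + 2r^2 + r + 1 → -2pr^3 - pr - 2p + 2q^2r^2 + q^2 + 2qr^4 - qr^2 + 2r^3 + r^2 + r + 1
  leading term pr^3: subtract (2)·g_3 from -2pr^3 - pr - 2p + 2q^2r^2 + q^2 + 2qr^4 - qr^2 + 2r^3 + r^2 + r + 1 → 0
The remainder is 0, so this S-polynomial contributes no new basis element.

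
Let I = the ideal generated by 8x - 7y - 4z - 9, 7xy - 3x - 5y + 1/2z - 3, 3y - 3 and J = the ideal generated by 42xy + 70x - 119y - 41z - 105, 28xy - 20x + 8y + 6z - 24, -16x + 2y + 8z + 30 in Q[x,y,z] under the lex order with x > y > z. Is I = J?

Equality of ideals is decidable: compute both reduced Gröbner bases (unique for the ordering) and check whether they agree.
Buchberger on the first generating set:
f_1 = 8x - 7y - 4z - 9, LT = x.
f_2 = 7xy - 3x - 5y + 1/2z - 3, LT = xy.
f_3 = 3y - 3, LT = y.

S(f_1,f_2): lcm = xy. S = 3/7x - 7/8y^2 - 1/2yz - 23/56y - 1/14z + 3/7.
  leading term x: subtract (3/56)·f_1 from 3/7x - 7/8y^2 - 1/2yz - 23/56y - 1/14z + 3/7 → -7/8y^2 - 1/2yz - 1/28y + 1/7z + 51/56
  leading term y^2: subtract (-7/24y)·f_3 from -7/8y^2 - 1/2yz - 1/28y + 1/7z + 51/56 → -1/2yz - 51/56y + 1/7z + 51/56
  leading term yz: subtract (-1/6z)·f_3 from -1/2yz - 51/56y + 1/7z + 51/56 → -51/56y - 5/14z + 51/56
  leading term y: subtract (-17/56)·f_3 from -51/56y - 5/14z + 51/56 → -5/14z
  leading term z: no divisor's leading term divides it; move -5/14z to the remainder.
  remainder -5/14z ≠ 0; add g_4 = -5/14z to the basis.

The other S-polynomials (S(f_1,f_3), S(f_2,f_3), S(f_1,g_4), S(f_2,g_4), S(f_3,g_4)) all reduce to 0 modulo the current basis, so we have a Gröbner basis.
Inter-reduce: drop elements whose leading term is divisible by another's, tail-reduce, and make monic.
Reduced Gröbner basis: {x - 2, y - 1, z}.

Buchberger on the second generating set:
h_1 = 42xy + 70x - 119y - 41z - 105, LT = xy.
h_2 = 28xy - 20x + 8y + 6z - 24, LT = xy.
h_3 = -16x + 2y + 8z + 30, LT = x.

S(h_1,h_2): lcm = xy. S = 50/21x - 131/42y - 25/21z - 23/14.
  leading term x: subtract (-25/168)·h_3 from 50/21x - 131/42y - 25/21z - 23/14 → -79/28y + 79/28
  leading term y: no divisor's leading term divides it; move -79/28y to the remainder.
  leading term 1: no divisor's leading term divides it; move 79/28 to the remainder.
  remainder -79/28y + 79/28 ≠ 0; add k_4 = -79/28y + 79/28 to the basis.

S(h_1,h_3): lcm = xy. S = 5/3x + 1/8y^2 + 1/2yz - 23/24y - 41/42z - 5/2.
  leading term x: subtract (-5/48)·h_3 from 5/3x + 1/8y^2 + 1/2yz - 23/24y - 41/42z - 5/2 → 1/8y^2 + 1/2yz - 3/4y - 1/7z + 5/8
  leading term y^2: subtract (-7/158y)·k_4 from 1/8y^2 + 1/2yz - 3/4y - 1/7z + 5/8 → 1/2yz - 5/8y - 1/7z + 5/8
  leading term yz: subtract (-14/79z)·k_4 from 1/2yz - 5/8y - 1/7z + 5/8 → -5/8y + 5/14z + 5/8
  leading term y: subtract (35/158)·k_4 from -5/8y + 5/14z + 5/8 → 5/14z
  leading term z: no divisor's leading term divides it; move 5/14z to the remainder.
  remainder 5/14z ≠ 0; add k_5 = 5/14z to the basis.

The other S-polynomials (S(h_2,h_3), S(h_1,k_4), S(h_2,k_4), S(h_3,k_4), S(h_1,k_5), S(h_2,k_5), S(h_3,k_5), S(k_4,k_5)) all reduce to 0 modulo the current basis, so we have a Gröbner basis.
Inter-reduce: drop elements whose leading term is divisible by another's, tail-reduce, and make monic.
Reduced Gröbner basis: {x - 2, y - 1, z}.

These coincide, so the ideals are equal.

Yes, the ideals are equal.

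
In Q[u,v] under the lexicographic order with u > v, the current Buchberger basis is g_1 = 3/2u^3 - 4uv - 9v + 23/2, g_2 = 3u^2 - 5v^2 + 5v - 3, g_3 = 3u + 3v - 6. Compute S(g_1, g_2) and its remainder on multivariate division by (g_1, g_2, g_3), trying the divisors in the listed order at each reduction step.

lcm(LM(g_1), LM(g_2)) = u^3.
S = (lcm/LT(g_1))·g_1 − (lcm/LT(g_2))·g_2 = 5/3uv^2 - 13/3uv + u - 6v + 23/3.
Reduce S modulo (g_1, g_2, g_3) in that order:
  leading term uv^2: subtract (5/9v^2)·g_3 from 5/3uv^2 - 13/3uv + u - 6v + 23/3 → -13/3uv + u - 5/3v^3 + 10/3v^2 - 6v + 23/3
  leading term uv: subtract (-13/9v)·g_3 from -13/3uv + u - 5/3v^3 + 10/3v^2 - 6v + 23/3 → u - 5/3v^3 + 23/3v^2 - 44/3v + 23/3
  leading term u: subtract (1/3)·g_3 from u - 5/3v^3 + 23/3v^2 - 44/3v + 23/3 → -5/3v^3 + 23/3v^2 - 47/3v + 29/3
  leading term v^3: no divisor's leading term divides it; move -5/3v^3 to the remainder.
  leading term v^2: no divisor's leading term divides it; move 23/3v^2 to the remainder.
  leading term v: no divisor's leading term divides it; move -47/3v to the remainder.
  leading term 1: no divisor's leading term divides it; move 29/3 to the remainder.
The remainder -5/3v^3 + 23/3v^2 - 47/3v + 29/3 is nonzero, so it would be added as the next basis element.

S(g_1, g_2) = 5/3uv^2 - 13/3uv + u - 6v + 23/3; remainder on division = -5/3v^3 + 23/3v^2 - 47/3v + 29/3.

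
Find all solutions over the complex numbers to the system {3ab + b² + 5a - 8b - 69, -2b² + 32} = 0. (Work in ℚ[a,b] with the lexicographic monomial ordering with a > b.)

Compute a lex Gröbner basis by Buchberger's algorithm.
f_1 = 3ab + 5a + b² - 8b - 69, LT = ab.
f_2 = -2b² + 32, LT = b².

S(f_1,f_2): lcm = ab². S = 5/3ab + 16a + ⅓b³ - 8/3b² - 23b.
  leading term ab: subtract (5/9)·f_1 from 5/3ab + 16a + ⅓b³ - 8/3b² - 23b → 119/9a + ⅓b³ - 29/9b² - 167/9b + 115/3
  leading term a: no divisor's leading term divides it; move 119/9a to the remainder.
  leading term b³: subtract (-⅙b)·f_2 from ⅓b³ - 29/9b² - 167/9b + 115/3 → -29/9b² - 119/9b + 115/3
  leading term b²: subtract (29/18)·f_2 from -29/9b² - 119/9b + 115/3 → -119/9b - 119/9
  leading term b: no divisor's leading term divides it; move -119/9b to the remainder.
  leading term 1: no divisor's leading term divides it; move -119/9 to the remainder.
  remainder 119/9a - 119/9b - 119/9 ≠ 0; add h_3 = 119/9a - 119/9b - 119/9 to the basis.

The other S-polynomials (S(f_1,h_3), S(f_2,h_3)) all reduce to 0 modulo the current basis, so we have a Gröbner basis.
Inter-reduce: drop elements whose leading term is divisible by another's, tail-reduce, and make monic.
Reduced Gröbner basis: {a - b - 1, b² - 16}.

Since the basis is lex-ordered, b² - 16 is univariate in b. Its roots are {-4, 4}. Back-substituting each root into the other basis elements fixes the other coordinates.
  b = -4: the earlier basis element becomes a + 3 = 0, giving a = -3 — point (-3, -4).
  b = 4: the earlier basis element becomes a - 5 = 0, giving a = 5 — point (5, 4).
Substituting each solution back into the original system confirms all equations vanish.

{(-3, -4), (5, 4)}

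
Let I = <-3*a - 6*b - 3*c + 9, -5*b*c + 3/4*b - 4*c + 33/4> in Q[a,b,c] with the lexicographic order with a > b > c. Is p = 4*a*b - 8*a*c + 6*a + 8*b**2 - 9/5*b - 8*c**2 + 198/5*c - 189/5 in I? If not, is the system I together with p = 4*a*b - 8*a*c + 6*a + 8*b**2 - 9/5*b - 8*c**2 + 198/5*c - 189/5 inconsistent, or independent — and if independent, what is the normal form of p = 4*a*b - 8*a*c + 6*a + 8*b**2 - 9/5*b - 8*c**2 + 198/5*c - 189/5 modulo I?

First compute the reduced Gröbner basis of I by Buchberger's algorithm.
f_1 = -3*a - 6*b - 3*c + 9, LT = a.
f_2 = -5*b*c + 3/4*b - 4*c + 33/4, LT = b*c.

The S-polynomials (S(f_1,f_2)) all reduce to 0 modulo the current basis, so we have a Gröbner basis.
Inter-reduce: drop elements whose leading term is divisible by another's, tail-reduce, and make monic.
Reduced Gröbner basis: {a + 2*b + c - 3, b*c - 3/20*b + 4/5*c - 33/20}.
Label its elements g_1 = a + 2*b + c - 3, g_2 = b*c - 3/20*b + 4/5*c - 33/20.

Reduce p = 4*a*b - 8*a*c + 6*a + 8*b**2 - 9/5*b - 8*c**2 + 198/5*c - 189/5 modulo G:
  leading term a*b: subtract (4*b)·g_1 from 4*a*b - 8*a*c + 6*a + 8*b**2 - 9/5*b - 8*c**2 + 198/5*c - 189/5 → -8*a*c + 6*a - 4*b*c + 51/5*b - 8*c**2 + 198/5*c - 189/5
  leading term a*c: subtract (-8*c)·g_1 from -8*a*c + 6*a - 4*b*c + 51/5*b - 8*c**2 + 198/5*c - 189/5 → 6*a + 12*b*c + 51/5*b + 78/5*c - 189/5
  leading term a: subtract (6)·g_1 from 6*a + 12*b*c + 51/5*b + 78/5*c - 189/5 → 12*b*c - 9/5*b + 48/5*c - 99/5
  leading term b*c: subtract (12)·g_2 from 12*b*c - 9/5*b + 48/5*c - 99/5 → 0
  normal form = 0.
Since the normal form is 0, p ∈ I.

4*a*b - 8*a*c + 6*a + 8*b**2 - 9/5*b - 8*c**2 + 198/5*c - 189/5 lies in I (it reduces to 0).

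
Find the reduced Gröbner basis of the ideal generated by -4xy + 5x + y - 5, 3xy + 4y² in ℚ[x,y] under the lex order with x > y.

f_1 = -4xy + 5x + y - 5, LT = xy.
f_2 = 3xy + 4y², LT = xy.

S(f_1,f_2): lcm = xy. S = -5/4x - 4/3y² - ¼y + 5/4.
  leading term x: no divisor's leading term divides it; move -5/4x to the remainder.
  leading term y²: no divisor's leading term divides it; move -4/3y² to the remainder.
  leading term y: no divisor's leading term divides it; move -¼y to the remainder.
  leading term 1: no divisor's leading term divides it; move 5/4 to the remainder.
  remainder -5/4x - 4/3y² - ¼y + 5/4 ≠ 0; add g_3 = -5/4x - 4/3y² - ¼y + 5/4 to the basis.

S(f_1,g_3): lcm = xy. S = -5/4x - 16/15y³ - ⅕y² + ¾y + 5/4.
  leading term x: subtract (1)·g_3 from -5/4x - 16/15y³ - ⅕y² + ¾y + 5/4 → -16/15y³ + 17/15y² + y
  leading term y³: no divisor's leading term divides it; move -16/15y³ to the remainder.
  leading term y²: no divisor's leading term divides it; move 17/15y² to the remainder.
  leading term y: no divisor's leading term divides it; move y to the remainder.
  remainder -16/15y³ + 17/15y² + y ≠ 0; add g_4 = -16/15y³ + 17/15y² + y to the basis.

S(f_2,g_3): lcm = xy. S = -16/15y³ + 17/15y² + y.
  leading term y³: subtract (1)·g_4 from -16/15y³ + 17/15y² + y → 0
  remainder 0.

S(f_1,g_4): lcm = xy³. S = -3/16xy² + 15/16xy - ¼y³ + 5/4y².
  leading term xy²: subtract (3/64y)·f_1 from -3/16xy² + 15/16xy - ¼y³ + 5/4y² → 45/64xy - ¼y³ + 77/64y² + 15/64y
  leading term xy: subtract (-45/256)·f_1 from 45/64xy - ¼y³ + 77/64y² + 15/64y → 225/256x - ¼y³ + 77/64y² + 105/256y - 225/256
  leading term x: subtract (-45/64)·g_3 from 225/256x - ¼y³ + 77/64y² + 105/256y - 225/256 → -¼y³ + 17/64y² + 15/64y
  leading term y³: subtract (15/64)·g_4 from -¼y³ + 17/64y² + 15/64y → 0
  remainder 0.

S(f_2,g_4): lcm = xy³. S = 17/16xy² + 15/16xy + 4/3y⁴.
  leading term xy²: subtract (-17/64y)·f_1 from 17/16xy² + 15/16xy + 4/3y⁴ → 145/64xy + 4/3y⁴ + 17/64y² - 85/64y
  leading term xy: subtract (-145/256)·f_1 from 145/64xy + 4/3y⁴ + 17/64y² - 85/64y → 725/256x + 4/3y⁴ + 17/64y² - 195/256y - 725/256
  leading term x: subtract (-145/64)·g_3 from 725/256x + 4/3y⁴ + 17/64y² - 195/256y - 725/256 → 4/3y⁴ - 529/192y² - 85/64y
  leading term y⁴: subtract (-5/4y)·g_4 from 4/3y⁴ - 529/192y² - 85/64y → 17/12y³ - 289/192y² - 85/64y
  leading term y³: subtract (-85/64)·g_4 from 17/12y³ - 289/192y² - 85/64y → 0
  remainder 0.

S(g_3,g_4): leading monomials are coprime, so the S-polynomial reduces to 0 (Buchberger's first criterion).
Every S-polynomial of the final basis reduces to 0, so we have a Gröbner basis.
Inter-reduce: drop elements whose leading term is divisible by another's, tail-reduce, and make monic.

G = {x + 16/15y² + ⅕y - 1, y³ - 17/16y² - 15/16y}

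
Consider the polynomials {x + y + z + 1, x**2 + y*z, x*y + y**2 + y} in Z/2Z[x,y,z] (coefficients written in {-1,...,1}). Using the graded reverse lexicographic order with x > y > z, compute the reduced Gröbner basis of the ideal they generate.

This is the nonlinear analogue of row-reducing a linear system.

f_1 = x + y + z + 1, LT = x.
f_2 = x**2 + y*z, LT = x**2.
f_3 = x*y + y**2 + y, LT = x*y.

S(f_1,f_2): lcm = x**2. S = x*y + x*z + y*z + x.
  leading term x*y: subtract (y)·f_1 from x*y + x*z + y*z + x → y**2 + x*z + x + y
  leading term y**2: no divisor's leading term divides it; move y**2 to the remainder.
  leading term x*z: subtract (z)·f_1 from x*z + x + y → y*z + z**2 + x + y + z
  leading term y*z: no divisor's leading term divides it; move y*z to the remainder.
  leading term z**2: no divisor's leading term divides it; move z**2 to the remainder.
  leading term x: subtract (1)·f_1 from x + y + z → 1
  leading term 1: no divisor's leading term divides it; move 1 to the remainder.
  remainder y**2 + y*z + z**2 + 1 ≠ 0; add g_4 = y**2 + y*z + z**2 + 1 to the basis.

S(f_1,f_3): lcm = x*y. S = y*z.
  leading term y*z: no divisor's leading term divides it; move y*z to the remainder.
  remainder y*z ≠ 0; add g_5 = y*z to the basis.

S(f_2,f_3): lcm = x**2*y. S = x*y**2 + y**2*z + x*y.
  leading term x*y**2: subtract (y**2)·f_1 from x*y**2 + y**2*z + x*y → y**3 + x*y + y**2
  leading term y**3: subtract (y)·g_4 from y**3 + x*y + y**2 → y**2*z + y*z**2 + x*y + y**2 + y
  leading term y**2*z: subtract (z)·g_4 from y**2*z + y*z**2 + x*y + y**2 + y → z**3 + x*y + y**2 + y + z
  leading term z**3: no divisor's leading term divides it; move z**3 to the remainder.
  leading term x*y: subtract (y)·f_1 from x*y + y**2 + y + z → y*z + z
  leading term y*z: subtract (1)·g_5 from y*z + z → z
  leading term z: no divisor's leading term divides it; move z to the remainder.
  remainder z**3 + z ≠ 0; add g_6 = z**3 + z to the basis.

The other S-polynomials (S(f_1,g_4), S(f_2,g_4), S(f_3,g_4), S(f_1,g_5), S(f_2,g_5), S(f_3,g_5), S(g_4,g_5), S(f_1,g_6), S(f_2,g_6), S(f_3,g_6), S(g_4,g_6), S(g_5,g_6)) all reduce to 0 modulo the current basis, so we have a Gröbner basis.
Inter-reduce: drop elements whose leading term is divisible by another's, tail-reduce, and make monic.

G = {z**3 + z, y**2 + z**2 + 1, y*z, x + y + z + 1}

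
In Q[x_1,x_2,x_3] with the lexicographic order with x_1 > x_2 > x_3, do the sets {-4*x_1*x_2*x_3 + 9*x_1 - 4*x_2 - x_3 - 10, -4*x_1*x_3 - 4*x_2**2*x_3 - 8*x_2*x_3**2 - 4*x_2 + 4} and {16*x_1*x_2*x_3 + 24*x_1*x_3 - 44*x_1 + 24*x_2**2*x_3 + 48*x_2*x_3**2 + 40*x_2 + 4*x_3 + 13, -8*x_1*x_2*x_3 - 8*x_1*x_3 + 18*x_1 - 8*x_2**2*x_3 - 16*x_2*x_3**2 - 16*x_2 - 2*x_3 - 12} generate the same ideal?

Two ideals are equal iff their reduced Gröbner bases coincide (the reduced basis is unique for a fixed ordering).
Buchberger on the first generating set:
f_1 = -4*x_1*x_2*x_3 + 9*x_1 - 4*x_2 - x_3 - 10, LT = x_1*x_2*x_3.
f_2 = -4*x_1*x_3 - 4*x_2**2*x_3 - 8*x_2*x_3**2 - 4*x_2 + 4, LT = x_1*x_3.

S(f_1,f_2): lcm = x_1*x_2*x_3. S = -9/4*x_1 - x_2**3*x_3 - 2*x_2**2*x_3**2 - x_2**2 + 2*x_2 + 1/4*x_3 + 5/2.
  reduce S modulo (f_1, f_2):
  remainder -9/4*x_1 - x_2**3*x_3 - 2*x_2**2*x_3**2 - x_2**2 + 2*x_2 + 1/4*x_3 + 5/2 ≠ 0; add g_3 = -9/4*x_1 - x_2**3*x_3 - 2*x_2**2*x_3**2 - x_2**2 + 2*x_2 + 1/4*x_3 + 5/2 to the basis.

S(f_1,g_3): lcm = x_1*x_2*x_3. S = -9/4*x_1 - 4/9*x_2**4*x_3**2 - 8/9*x_2**3*x_3**3 - 4/9*x_2**3*x_3 + 8/9*x_2**2*x_3 + 1/9*x_2*x_3**2 + 10/9*x_2*x_3 + x_2 + 1/4*x_3 + 5/2.
  reduce S modulo (f_1, f_2, g_3):
  remainder -4/9*x_2**4*x_3**2 - 8/9*x_2**3*x_3**3 + 5/9*x_2**3*x_3 + 2*x_2**2*x_3**2 + 8/9*x_2**2*x_3 + x_2**2 + 1/9*x_2*x_3**2 + 10/9*x_2*x_3 - x_2 ≠ 0; add g_4 = -4/9*x_2**4*x_3**2 - 8/9*x_2**3*x_3**3 + 5/9*x_2**3*x_3 + 2*x_2**2*x_3**2 + 8/9*x_2**2*x_3 + x_2**2 + 1/9*x_2*x_3**2 + 10/9*x_2*x_3 - x_2 to the basis.

S(f_2,g_3): lcm = x_1*x_3. S = -4/9*x_2**3*x_3**2 - 8/9*x_2**2*x_3**3 + 5/9*x_2**2*x_3 + 2*x_2*x_3**2 + 8/9*x_2*x_3 + x_2 + 1/9*x_3**2 + 10/9*x_3 - 1.
  reduce S modulo (f_1, f_2, g_3, g_4):
  remainder -4/9*x_2**3*x_3**2 - 8/9*x_2**2*x_3**3 + 5/9*x_2**2*x_3 + 2*x_2*x_3**2 + 8/9*x_2*x_3 + x_2 + 1/9*x_3**2 + 10/9*x_3 - 1 ≠ 0; add g_5 = -4/9*x_2**3*x_3**2 - 8/9*x_2**2*x_3**3 + 5/9*x_2**2*x_3 + 2*x_2*x_3**2 + 8/9*x_2*x_3 + x_2 + 1/9*x_3**2 + 10/9*x_3 - 1 to the basis.

The other S-polynomials (S(f_1,g_4), S(f_2,g_4), S(g_3,g_4), S(f_1,g_5), S(f_2,g_5), S(g_3,g_5), S(g_4,g_5)) all reduce to 0 modulo the current basis, so we have a Gröbner basis.
Inter-reduce: drop elements whose leading term is divisible by another's, tail-reduce, and make monic.
Reduced Gröbner basis: {x_1 + 4/9*x_2**3*x_3 + 8/9*x_2**2*x_3**2 + 4/9*x_2**2 - 8/9*x_2 - 1/9*x_3 - 10/9, x_2**3*x_3**2 + 2*x_2**2*x_3**3 - 5/4*x_2**2*x_3 - 9/2*x_2*x_3**2 - 2*x_2*x_3 - 9/4*x_2 - 1/4*x_3**2 - 5/2*x_3 + 9/4}.

Buchberger on the second generating set:
h_1 = 16*x_1*x_2*x_3 + 24*x_1*x_3 - 44*x_1 + 24*x_2**2*x_3 + 48*x_2*x_3**2 + 40*x_2 + 4*x_3 + 13, LT = x_1*x_2*x_3.
h_2 = -8*x_1*x_2*x_3 - 8*x_1*x_3 + 18*x_1 - 8*x_2**2*x_3 - 16*x_2*x_3**2 - 16*x_2 - 2*x_3 - 12, LT = x_1*x_2*x_3.

S(h_1,h_2): lcm = x_1*x_2*x_3. S = 1/2*x_1*x_3 - 1/2*x_1 + 1/2*x_2**2*x_3 + x_2*x_3**2 + 1/2*x_2 - 11/16.
  reduce S modulo (h_1, h_2):
  remainder 1/2*x_1*x_3 - 1/2*x_1 + 1/2*x_2**2*x_3 + x_2*x_3**2 + 1/2*x_2 - 11/16 ≠ 0; add k_3 = 1/2*x_1*x_3 - 1/2*x_1 + 1/2*x_2**2*x_3 + x_2*x_3**2 + 1/2*x_2 - 11/16 to the basis.

S(h_1,k_3): lcm = x_1*x_2*x_3. S = x_1*x_2 + 3/2*x_1*x_3 - 11/4*x_1 - x_2**3*x_3 - 2*x_2**2*x_3**2 + 3/2*x_2**2*x_3 - x_2**2 + 3*x_2*x_3**2 + 31/8*x_2 + 1/4*x_3 + 13/16.
  reduce S modulo (h_1, h_2, k_3):
  remainder x_1*x_2 - 5/4*x_1 - x_2**3*x_3 - 2*x_2**2*x_3**2 - x_2**2 + 19/8*x_2 + 1/4*x_3 + 23/8 ≠ 0; add k_4 = x_1*x_2 - 5/4*x_1 - x_2**3*x_3 - 2*x_2**2*x_3**2 - x_2**2 + 19/8*x_2 + 1/4*x_3 + 23/8 to the basis.

S(h_1,k_4): lcm = x_1*x_2*x_3. S = 11/4*x_1*x_3 - 11/4*x_1 + x_2**3*x_3**2 + 2*x_2**2*x_3**3 + 5/2*x_2**2*x_3 + 3*x_2*x_3**2 - 19/8*x_2*x_3 + 5/2*x_2 - 1/4*x_3**2 - 21/8*x_3 + 13/16.
  reduce S modulo (h_1, h_2, k_3, k_4):
  remainder x_2**3*x_3**2 + 2*x_2**2*x_3**3 - 1/4*x_2**2*x_3 - 5/2*x_2*x_3**2 - 19/8*x_2*x_3 - 1/4*x_2 - 1/4*x_3**2 - 21/8*x_3 + 147/32 ≠ 0; add k_5 = x_2**3*x_3**2 + 2*x_2**2*x_3**3 - 1/4*x_2**2*x_3 - 5/2*x_2*x_3**2 - 19/8*x_2*x_3 - 1/4*x_2 - 1/4*x_3**2 - 21/8*x_3 + 147/32 to the basis.

The other S-polynomials (S(h_2,k_3), S(h_2,k_4), S(k_3,k_4), S(h_1,k_5), S(h_2,k_5), S(k_3,k_5), S(k_4,k_5)) all reduce to 0 modulo the current basis, so we have a Gröbner basis.
Inter-reduce: drop elements whose leading term is divisible by another's, tail-reduce, and make monic.
Reduced Gröbner basis: {x_1*x_2 - 5/4*x_1 - x_2**3*x_3 - 2*x_2**2*x_3**2 - x_2**2 + 19/8*x_2 + 1/4*x_3 + 23/8, x_1*x_3 - x_1 + x_2**2*x_3 + 2*x_2*x_3**2 + x_2 - 11/8, x_2**3*x_3**2 + 2*x_2**2*x_3**3 - 1/4*x_2**2*x_3 - 5/2*x_2*x_3**2 - 19/8*x_2*x_3 - 1/4*x_2 - 1/4*x_3**2 - 21/8*x_3 + 147/32}.

Since the reduced bases disagree, the two ideals are not the same.

No, the ideals differ.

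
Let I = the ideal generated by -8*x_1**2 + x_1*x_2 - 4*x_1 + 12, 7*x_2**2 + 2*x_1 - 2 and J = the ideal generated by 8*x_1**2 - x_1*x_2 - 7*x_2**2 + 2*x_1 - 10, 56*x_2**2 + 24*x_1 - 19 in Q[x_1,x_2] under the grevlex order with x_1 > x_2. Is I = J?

Equality of ideals is decidable: compute both reduced Gröbner bases (unique for the ordering) and check whether they agree.
Buchberger on the first generating set:
f_1 = -8*x_1**2 + x_1*x_2 - 4*x_1 + 12, LT = x_1**2.
f_2 = 7*x_2**2 + 2*x_1 - 2, LT = x_2**2.

The S-polynomials (S(f_1,f_2)) all reduce to 0 modulo the current basis, so we have a Gröbner basis.
Inter-reduce: drop elements whose leading term is divisible by another's, tail-reduce, and make monic.
Reduced Gröbner basis: {x_1**2 - 1/8*x_1*x_2 + 1/2*x_1 - 3/2, x_2**2 + 2/7*x_1 - 2/7}.

Buchberger on the second generating set:
h_1 = 8*x_1**2 - x_1*x_2 - 7*x_2**2 + 2*x_1 - 10, LT = x_1**2.
h_2 = 56*x_2**2 + 24*x_1 - 19, LT = x_2**2.

The S-polynomials (S(h_1,h_2)) all reduce to 0 modulo the current basis, so we have a Gröbner basis.
Inter-reduce: drop elements whose leading term is divisible by another's, tail-reduce, and make monic.
Reduced Gröbner basis: {x_1**2 - 1/8*x_1*x_2 + 5/8*x_1 - 99/64, x_2**2 + 3/7*x_1 - 19/56}.

Since the reduced bases disagree, the two ideals are not the same.

No, the ideals differ.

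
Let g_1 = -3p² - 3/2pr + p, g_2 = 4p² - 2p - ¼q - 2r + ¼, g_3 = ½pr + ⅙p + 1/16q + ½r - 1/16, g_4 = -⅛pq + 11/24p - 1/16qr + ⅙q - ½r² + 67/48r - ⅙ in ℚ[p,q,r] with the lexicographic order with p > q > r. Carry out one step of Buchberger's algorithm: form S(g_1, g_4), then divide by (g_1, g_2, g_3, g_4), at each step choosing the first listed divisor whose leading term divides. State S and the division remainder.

lcm(LM(g_1), LM(g_4)) = p²q.
S = (lcm/LT(g_1))·g_1 − (lcm/LT(g_4))·g_4 = 11/3p² + pq - 4pr² + 67/6pr - 4/3p.
Reduce S modulo (g_1, g_2, g_3, g_4) in that order:
  leading term p²: subtract (-11/9)·g_1 from 11/3p² + pq - 4pr² + 67/6pr - 4/3p → pq - 4pr² + 28/3pr - 1/9p
  leading term pq: subtract (-8)·g_4 from pq - 4pr² + 28/3pr - 1/9p → -4pr² + 28/3pr + 32/9p - ½qr + 4/3q - 4r² + 67/6r - 4/3
  leading term pr²: subtract (-8r)·g_3 from -4pr² + 28/3pr + 32/9p - ½qr + 4/3q - 4r² + 67/6r - 4/3 → 32/3pr + 32/9p + 4/3q + 32/3r - 4/3
  leading term pr: subtract (64/3)·g_3 from 32/3pr + 32/9p + 4/3q + 32/3r - 4/3 → 0
The remainder is 0, so this S-polynomial contributes no new basis element.

S(g_1, g_4) = 11/3p² + pq - 4pr² + 67/6pr - 4/3p; remainder on division = 0.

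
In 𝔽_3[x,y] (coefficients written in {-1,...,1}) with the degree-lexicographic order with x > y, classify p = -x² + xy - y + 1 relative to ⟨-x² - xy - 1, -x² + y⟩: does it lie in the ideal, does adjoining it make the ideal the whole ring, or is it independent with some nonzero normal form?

-x² + xy - y + 1 lies in I (it reduces to 0).

First compute the reduced Gröbner basis of I by Buchberger's algorithm.
f_1 = -x² - xy - 1, LT = x².
f_2 = -x² + y, LT = x².

S(f_1,f_2): lcm = x². S = xy + y + 1.
  leading term xy: no divisor's leading term divides it; move xy to the remainder.
  leading term y: no divisor's leading term divides it; move y to the remainder.
  leading term 1: no divisor's leading term divides it; move 1 to the remainder.
  remainder xy + y + 1 ≠ 0; add h_3 = xy + y + 1 to the basis.

S(f_1,h_3): lcm = x²y. S = xy² - xy - x + y.
  leading term xy²: subtract (y)·h_3 from xy² - xy - x + y → -xy - y² - x
  leading term xy: subtract (-1)·h_3 from -xy - y² - x → -y² - x + y + 1
  leading term y²: no divisor's leading term divides it; move -y² to the remainder.
  leading term x: no divisor's leading term divides it; move -x to the remainder.
  leading term y: no divisor's leading term divides it; move y to the remainder.
  leading term 1: no divisor's leading term divides it; move 1 to the remainder.
  remainder -y² - x + y + 1 ≠ 0; add h_4 = -y² - x + y + 1 to the basis.

The other S-polynomials (S(f_2,h_3), S(f_1,h_4), S(f_2,h_4), S(h_3,h_4)) all reduce to 0 modulo the current basis, so we have a Gröbner basis.
Inter-reduce: drop elements whose leading term is divisible by another's, tail-reduce, and make monic.
Reduced Gröbner basis: {x² - y, xy + y + 1, y² + x - y - 1}.
Label its elements g_1 = x² - y, g_2 = xy + y + 1, g_3 = y² + x - y - 1.

Reduce p = -x² + xy - y + 1 modulo G:
  leading term x²: subtract (-1)·g_1 from -x² + xy - y + 1 → xy + y + 1
  leading term xy: subtract (1)·g_2 from xy + y + 1 → 0
  normal form = 0.
Since the normal form is 0, p ∈ I.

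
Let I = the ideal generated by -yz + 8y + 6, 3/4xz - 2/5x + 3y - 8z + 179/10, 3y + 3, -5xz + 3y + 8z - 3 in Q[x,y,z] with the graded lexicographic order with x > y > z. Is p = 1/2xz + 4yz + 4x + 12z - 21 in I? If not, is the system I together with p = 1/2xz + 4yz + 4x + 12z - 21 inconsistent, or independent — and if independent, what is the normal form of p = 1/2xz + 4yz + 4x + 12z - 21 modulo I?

1/2xz + 4yz + 4x + 12z - 21 lies in I (it reduces to 0).

First compute the reduced Gröbner basis of I by Buchberger's algorithm.
f_1 = -yz + 8y + 6, LT = yz.
f_2 = 3/4xz - 2/5x + 3y - 8z + 179/10, LT = xz.
f_3 = 3y + 3, LT = y.
f_4 = -5xz + 3y + 8z - 3, LT = xz.

S(f_1,f_2): lcm = xyz. S = -112/15xy - 4y^2 + 32/3yz - 6x - 358/15y.
  leading term xy: subtract (-112/45x)·f_3 from -112/15xy - 4y^2 + 32/3yz - 6x - 358/15y → -4y^2 + 32/3yz + 22/15x - 358/15y
  leading term y^2: subtract (-4/3y)·f_3 from -4y^2 + 32/3yz + 22/15x - 358/15y → 32/3yz + 22/15x - 298/15y
  leading term yz: subtract (-32/3)·f_1 from 32/3yz + 22/15x - 298/15y → 22/15x + 982/15y + 64
  leading term x: no divisor's leading term divides it; move 22/15x to the remainder.
  leading term y: subtract (982/45)·f_3 from 982/15y + 64 → -22/15
  leading term 1: no divisor's leading term divides it; move -22/15 to the remainder.
  remainder 22/15x - 22/15 ≠ 0; add h_5 = 22/15x - 22/15 to the basis.

S(f_1,f_3): lcm = yz. S = -8y - z - 6.
  leading term y: subtract (-8/3)·f_3 from -8y - z - 6 → -z + 2
  leading term z: no divisor's leading term divides it; move -z to the remainder.
  leading term 1: no divisor's leading term divides it; move 2 to the remainder.
  remainder -z + 2 ≠ 0; add h_6 = -z + 2 to the basis.

The other S-polynomials (S(f_1,f_4), S(f_2,f_3), S(f_2,f_4), S(f_3,f_4), S(f_1,h_5), S(f_2,h_5), S(f_3,h_5), S(f_4,h_5), S(f_1,h_6), S(f_2,h_6), S(f_3,h_6), S(f_4,h_6), S(h_5,h_6)) all reduce to 0 modulo the current basis, so we have a Gröbner basis.
Inter-reduce: drop elements whose leading term is divisible by another's, tail-reduce, and make monic.
Reduced Gröbner basis: {x - 1, y + 1, z - 2}.
Label its elements g_1 = x - 1, g_2 = y + 1, g_3 = z - 2.

Reduce p = 1/2xz + 4yz + 4x + 12z - 21 modulo G:
  leading term xz: subtract (1/2z)·g_1 from 1/2xz + 4yz + 4x + 12z - 21 → 4yz + 4x + 25/2z - 21
  leading term yz: subtract (4z)·g_2 from 4yz + 4x + 25/2z - 21 → 4x + 17/2z - 21
  leading term x: subtract (4)·g_1 from 4x + 17/2z - 21 → 17/2z - 17
  leading term z: subtract (17/2)·g_3 from 17/2z - 17 → 0
  normal form = 0.
Since the normal form is 0, p ∈ I.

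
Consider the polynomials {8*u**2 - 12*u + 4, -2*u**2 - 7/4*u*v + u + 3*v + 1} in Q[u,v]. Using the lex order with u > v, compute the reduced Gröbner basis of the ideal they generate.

G = {u - 17/16*v - 1, v**2 + 8/17*v}

f_1 = 8*u**2 - 12*u + 4, LT = u**2.
f_2 = -2*u**2 - 7/4*u*v + u + 3*v + 1, LT = u**2.

S(f_1,f_2): lcm = u**2. S = -7/8*u*v - u + 3/2*v + 1.
  leading term u*v: no divisor's leading term divides it; move -7/8*u*v to the remainder.
  leading term u: no divisor's leading term divides it; move -u to the remainder.
  leading term v: no divisor's leading term divides it; move 3/2*v to the remainder.
  leading term 1: no divisor's leading term divides it; move 1 to the remainder.
  remainder -7/8*u*v - u + 3/2*v + 1 ≠ 0; add g_3 = -7/8*u*v - u + 3/2*v + 1 to the basis.

S(f_1,g_3): lcm = u**2*v. S = -8/7*u**2 + 3/14*u*v + 8/7*u + 1/2*v.
  leading term u**2: subtract (-1/7)·f_1 from -8/7*u**2 + 3/14*u*v + 8/7*u + 1/2*v → 3/14*u*v - 4/7*u + 1/2*v + 4/7
  leading term u*v: subtract (-12/49)·g_3 from 3/14*u*v - 4/7*u + 1/2*v + 4/7 → -40/49*u + 85/98*v + 40/49
  leading term u: no divisor's leading term divides it; move -40/49*u to the remainder.
  leading term v: no divisor's leading term divides it; move 85/98*v to the remainder.
  leading term 1: no divisor's leading term divides it; move 40/49 to the remainder.
  remainder -40/49*u + 85/98*v + 40/49 ≠ 0; add g_4 = -40/49*u + 85/98*v + 40/49 to the basis.

S(g_3,g_4): lcm = u*v. S = 8/7*u + 17/16*v**2 - 5/7*v - 8/7.
  leading term u: subtract (-7/5)·g_4 from 8/7*u + 17/16*v**2 - 5/7*v - 8/7 → 17/16*v**2 + 1/2*v
  leading term v**2: no divisor's leading term divides it; move 17/16*v**2 to the remainder.
  leading term v: no divisor's leading term divides it; move 1/2*v to the remainder.
  remainder 17/16*v**2 + 1/2*v ≠ 0; add g_5 = 17/16*v**2 + 1/2*v to the basis.

The other S-polynomials (S(f_2,g_3), S(f_1,g_4), S(f_2,g_4), S(f_1,g_5), S(f_2,g_5), S(g_3,g_5), S(g_4,g_5)) all reduce to 0 modulo the current basis, so we have a Gröbner basis.
Inter-reduce: drop elements whose leading term is divisible by another's, tail-reduce, and make monic.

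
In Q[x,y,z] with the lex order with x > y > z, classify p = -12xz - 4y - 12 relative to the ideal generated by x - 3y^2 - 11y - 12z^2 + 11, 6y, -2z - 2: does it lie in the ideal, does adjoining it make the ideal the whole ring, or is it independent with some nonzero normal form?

-12xz - 4y - 12 lies in I (it reduces to 0).

First compute the reduced Gröbner basis of I by Buchberger's algorithm.
f_1 = x - 3y^2 - 11y - 12z^2 + 11, LT = x.
f_2 = 6y, LT = y.
f_3 = -2z - 2, LT = z.

The S-polynomials (S(f_1,f_2), S(f_1,f_3), S(f_2,f_3)) all reduce to 0 modulo the current basis, so we have a Gröbner basis.
Inter-reduce: drop elements whose leading term is divisible by another's, tail-reduce, and make monic.
Reduced Gröbner basis: {x - 1, y, z + 1}.
Label its elements g_1 = x - 1, g_2 = y, g_3 = z + 1.

Reduce p = -12xz - 4y - 12 modulo G:
  leading term xz: subtract (-12z)·g_1 from -12xz - 4y - 12 → -4y - 12z - 12
  leading term y: subtract (-4)·g_2 from -4y - 12z - 12 → -12z - 12
  leading term z: subtract (-12)·g_3 from -12z - 12 → 0
  normal form = 0.
Since the normal form is 0, p ∈ I.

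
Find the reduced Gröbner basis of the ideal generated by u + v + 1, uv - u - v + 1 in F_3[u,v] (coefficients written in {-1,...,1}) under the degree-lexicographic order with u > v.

G = {v^{2} + v + 1, u + v + 1}

This is the nonlinear analogue of row-reducing a linear system.

f_1 = u + v + 1, LT = u.
f_2 = uv - u - v + 1, LT = uv.

S(f_1,f_2): lcm = uv. S = v^{2} + u - v - 1.
  reduce S modulo (f_1, f_2):
  remainder v^{2} + v + 1 ≠ 0; add g_3 = v^{2} + v + 1 to the basis.

The other S-polynomials (S(f_1,g_3), S(f_2,g_3)) all reduce to 0 modulo the current basis, so we have a Gröbner basis.
Inter-reduce: drop elements whose leading term is divisible by another's, tail-reduce, and make monic.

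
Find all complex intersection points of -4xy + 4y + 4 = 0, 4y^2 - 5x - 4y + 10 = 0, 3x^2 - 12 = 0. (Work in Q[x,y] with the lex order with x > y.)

{(2, 1)}

Compute a lex Gröbner basis by Buchberger's algorithm.
f_1 = -4xy + 4y + 4, LT = xy.
f_2 = -5x + 4y^2 - 4y + 10, LT = x.
f_3 = 3x^2 - 12, LT = x^2.

S(f_1,f_2): lcm = xy. S = 4/5y^3 - 4/5y^2 + y - 1.
  leading term y^3: no divisor's leading term divides it; move 4/5y^3 to the remainder.
  leading term y^2: no divisor's leading term divides it; move -4/5y^2 to the remainder.
  leading term y: no divisor's leading term divides it; move y to the remainder.
  leading term 1: no divisor's leading term divides it; move -1 to the remainder.
  remainder 4/5y^3 - 4/5y^2 + y - 1 ≠ 0; add h_4 = 4/5y^3 - 4/5y^2 + y - 1 to the basis.

S(f_1,f_3): lcm = x^2y. S = -xy - x + 4y.
  leading term xy: subtract (1/4)·f_1 from -xy - x + 4y → -x + 3y - 1
  leading term x: subtract (1/5)·f_2 from -x + 3y - 1 → -4/5y^2 + 19/5y - 3
  leading term y^2: no divisor's leading term divides it; move -4/5y^2 to the remainder.
  leading term y: no divisor's leading term divides it; move 19/5y to the remainder.
  leading term 1: no divisor's leading term divides it; move -3 to the remainder.
  remainder -4/5y^2 + 19/5y - 3 ≠ 0; add h_5 = -4/5y^2 + 19/5y - 3 to the basis.

S(f_2,f_3): lcm = x^2. S = -4/5xy^2 + 4/5xy - 2x + 4.
  leading term xy^2: subtract (1/5y)·f_1 from -4/5xy^2 + 4/5xy - 2x + 4 → 4/5xy - 2x - 4/5y^2 - 4/5y + 4
  leading term xy: subtract (-1/5)·f_1 from 4/5xy - 2x - 4/5y^2 - 4/5y + 4 → -2x - 4/5y^2 + 24/5
  leading term x: subtract (2/5)·f_2 from -2x - 4/5y^2 + 24/5 → -12/5y^2 + 8/5y + 4/5
  leading term y^2: subtract (3)·h_5 from -12/5y^2 + 8/5y + 4/5 → -49/5y + 49/5
  leading term y: no divisor's leading term divides it; move -49/5y to the remainder.
  leading term 1: no divisor's leading term divides it; move 49/5 to the remainder.
  remainder -49/5y + 49/5 ≠ 0; add h_6 = -49/5y + 49/5 to the basis.

The other S-polynomials (S(f_1,h_4), S(f_2,h_4), S(f_3,h_4), S(f_1,h_5), S(f_2,h_5), S(f_3,h_5), S(h_4,h_5), S(f_1,h_6), S(f_2,h_6), S(f_3,h_6), S(h_4,h_6), S(h_5,h_6)) all reduce to 0 modulo the current basis, so we have a Gröbner basis.
Inter-reduce: drop elements whose leading term is divisible by another's, tail-reduce, and make monic.
Reduced Gröbner basis: {x - 2, y - 1}.

From the last basis element, y - 1 = 0, so y takes values in {1}. Each choice, substituted upward through the basis, yields the corresponding point(s) of the solution set.
  y = 1: the earlier basis element becomes x - 2 = 0, giving x = 2 — point (2, 1).
Each listed point satisfies every original equation (direct substitution).
A lex Gröbner basis triangularizes the system, enabling back-substitution.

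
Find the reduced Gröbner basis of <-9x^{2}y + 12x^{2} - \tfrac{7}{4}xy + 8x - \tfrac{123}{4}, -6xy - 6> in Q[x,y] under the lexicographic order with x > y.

G = {x + \tfrac{29}{12}y + \tfrac{17}{12}, y^{2} + \tfrac{17}{29}y - \tfrac{12}{29}}

f_1 = -9x^{2}y + 12x^{2} - \tfrac{7}{4}xy + 8x - \tfrac{123}{4}, LT = x^{2}y.
f_2 = -6xy - 6, LT = xy.

S(f_1,f_2): lcm = x^{2}y. S = -\tfrac{4}{3}x^{2} + \tfrac{7}{36}xy - \tfrac{17}{9}x + \tfrac{41}{12}.
  leading term x^{2}: no divisor's leading term divides it; move -\tfrac{4}{3}x^{2} to the remainder.
  leading term xy: subtract (-\tfrac{7}{216})·f_2 from \tfrac{7}{36}xy - \tfrac{17}{9}x + \tfrac{41}{12} → -\tfrac{17}{9}x + \tfrac{29}{9}
  leading term x: no divisor's leading term divides it; move -\tfrac{17}{9}x to the remainder.
  leading term 1: no divisor's leading term divides it; move \tfrac{29}{9} to the remainder.
  remainder -\tfrac{4}{3}x^{2} - \tfrac{17}{9}x + \tfrac{29}{9} ≠ 0; add g_3 = -\tfrac{4}{3}x^{2} - \tfrac{17}{9}x + \tfrac{29}{9} to the basis.

S(f_1,g_3): lcm = x^{2}y. S = -\tfrac{4}{3}x^{2} - \tfrac{11}{9}xy - \tfrac{8}{9}x + \tfrac{29}{12}y + \tfrac{41}{12}.
  leading term x^{2}: subtract (1)·g_3 from -\tfrac{4}{3}x^{2} - \tfrac{11}{9}xy - \tfrac{8}{9}x + \tfrac{29}{12}y + \tfrac{41}{12} → -\tfrac{11}{9}xy + x + \tfrac{29}{12}y + \tfrac{7}{36}
  leading term xy: subtract (\tfrac{11}{54})·f_2 from -\tfrac{11}{9}xy + x + \tfrac{29}{12}y + \tfrac{7}{36} → x + \tfrac{29}{12}y + \tfrac{17}{12}
  leading term x: no divisor's leading term divides it; move x to the remainder.
  leading term y: no divisor's leading term divides it; move \tfrac{29}{12}y to the remainder.
  leading term 1: no divisor's leading term divides it; move \tfrac{17}{12} to the remainder.
  remainder x + \tfrac{29}{12}y + \tfrac{17}{12} ≠ 0; add g_4 = x + \tfrac{29}{12}y + \tfrac{17}{12} to the basis.

S(f_2,g_3): lcm = x^{2}y. S = -\tfrac{17}{12}xy + x + \tfrac{29}{12}y.
  leading term xy: subtract (\tfrac{17}{72})·f_2 from -\tfrac{17}{12}xy + x + \tfrac{29}{12}y → x + \tfrac{29}{12}y + \tfrac{17}{12}
  leading term x: subtract (1)·g_4 from x + \tfrac{29}{12}y + \tfrac{17}{12} → 0
  remainder 0.

S(f_1,g_4): lcm = x^{2}y. S = -\tfrac{4}{3}x^{2} - \tfrac{29}{12}xy^{2} - \tfrac{11}{9}xy - \tfrac{8}{9}x + \tfrac{41}{12}.
  leading term x^{2}: subtract (1)·g_3 from -\tfrac{4}{3}x^{2} - \tfrac{29}{12}xy^{2} - \tfrac{11}{9}xy - \tfrac{8}{9}x + \tfrac{41}{12} → -\tfrac{29}{12}xy^{2} - \tfrac{11}{9}xy + x + \tfrac{7}{36}
  leading term xy^{2}: subtract (\tfrac{29}{72}y)·f_2 from -\tfrac{29}{12}xy^{2} - \tfrac{11}{9}xy + x + \tfrac{7}{36} → -\tfrac{11}{9}xy + x + \tfrac{29}{12}y + \tfrac{7}{36}
  leading term xy: subtract (\tfrac{11}{54})·f_2 from -\tfrac{11}{9}xy + x + \tfrac{29}{12}y + \tfrac{7}{36} → x + \tfrac{29}{12}y + \tfrac{17}{12}
  leading term x: subtract (1)·g_4 from x + \tfrac{29}{12}y + \tfrac{17}{12} → 0
  remainder 0.

S(f_2,g_4): lcm = xy. S = -\tfrac{29}{12}y^{2} - \tfrac{17}{12}y + 1.
  leading term y^{2}: no divisor's leading term divides it; move -\tfrac{29}{12}y^{2} to the remainder.
  leading term y: no divisor's leading term divides it; move -\tfrac{17}{12}y to the remainder.
  leading term 1: no divisor's leading term divides it; move 1 to the remainder.
  remainder -\tfrac{29}{12}y^{2} - \tfrac{17}{12}y + 1 ≠ 0; add g_5 = -\tfrac{29}{12}y^{2} - \tfrac{17}{12}y + 1 to the basis.

S(g_3,g_4): lcm = x^{2}. S = -\tfrac{29}{12}xy - \tfrac{29}{12}.
  leading term xy: subtract (\tfrac{29}{72})·f_2 from -\tfrac{29}{12}xy - \tfrac{29}{12} → 0
  remainder 0.

S(f_1,g_5): lcm = x^{2}y^{2}. S = -\tfrac{167}{87}x^{2}y + \tfrac{12}{29}x^{2} + \tfrac{7}{36}xy^{2} - \tfrac{8}{9}xy + \tfrac{41}{12}y.
  leading term x^{2}y: subtract (\tfrac{167}{783})·f_1 from -\tfrac{167}{87}x^{2}y + \tfrac{12}{29}x^{2} + \tfrac{7}{36}xy^{2} - \tfrac{8}{9}xy + \tfrac{41}{12}y → -\tfrac{560}{261}x^{2} + \tfrac{7}{36}xy^{2} - \tfrac{1615}{3132}xy - \tfrac{1336}{783}x + \tfrac{41}{12}y + \tfrac{6847}{1044}
  leading term x^{2}: subtract (\tfrac{140}{87})·g_3 from -\tfrac{560}{261}x^{2} + \tfrac{7}{36}xy^{2} - \tfrac{1615}{3132}xy - \tfrac{1336}{783}x + \tfrac{41}{12}y + \tfrac{6847}{1044} → \tfrac{7}{36}xy^{2} - \tfrac{1615}{3132}xy + \tfrac{4}{3}x + \tfrac{41}{12}y + \tfrac{4301}{3132}
  leading term xy^{2}: subtract (-\tfrac{7}{216}y)·f_2 from \tfrac{7}{36}xy^{2} - \tfrac{1615}{3132}xy + \tfrac{4}{3}x + \tfrac{41}{12}y + \tfrac{4301}{3132} → -\tfrac{1615}{3132}xy + \tfrac{4}{3}x + \tfrac{29}{9}y + \tfrac{4301}{3132}
  leading term xy: subtract (\tfrac{1615}{18792})·f_2 from -\tfrac{1615}{3132}xy + \tfrac{4}{3}x + \tfrac{29}{9}y + \tfrac{4301}{3132} → \tfrac{4}{3}x + \tfrac{29}{9}y + \tfrac{17}{9}
  leading term x: subtract (\tfrac{4}{3})·g_4 from \tfrac{4}{3}x + \tfrac{29}{9}y + \tfrac{17}{9} → 0
  remainder 0.

S(f_2,g_5): lcm = xy^{2}. S = -\tfrac{17}{29}xy + \tfrac{12}{29}x + y.
  leading term xy: subtract (\tfrac{17}{174})·f_2 from -\tfrac{17}{29}xy + \tfrac{12}{29}x + y → \tfrac{12}{29}x + y + \tfrac{17}{29}
  leading term x: subtract (\tfrac{12}{29})·g_4 from \tfrac{12}{29}x + y + \tfrac{17}{29} → 0
  remainder 0.

S(g_3,g_5): leading monomials are coprime, so the S-polynomial reduces to 0 (Buchberger's first criterion).
S(g_4,g_5): leading monomials are coprime, so the S-polynomial reduces to 0 (Buchberger's first criterion).
Every S-polynomial of the final basis reduces to 0, so we have a Gröbner basis.
Inter-reduce: drop elements whose leading term is divisible by another's, tail-reduce, and make monic.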